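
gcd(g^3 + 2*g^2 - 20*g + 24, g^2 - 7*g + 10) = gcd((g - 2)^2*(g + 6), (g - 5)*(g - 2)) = g - 2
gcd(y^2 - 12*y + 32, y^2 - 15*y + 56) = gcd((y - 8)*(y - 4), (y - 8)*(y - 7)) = y - 8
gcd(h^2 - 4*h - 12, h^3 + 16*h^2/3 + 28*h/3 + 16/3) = h + 2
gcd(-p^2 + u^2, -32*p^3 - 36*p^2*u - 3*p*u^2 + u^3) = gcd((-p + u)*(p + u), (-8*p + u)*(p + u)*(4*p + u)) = p + u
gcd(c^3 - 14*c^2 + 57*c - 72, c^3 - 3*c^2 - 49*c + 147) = c - 3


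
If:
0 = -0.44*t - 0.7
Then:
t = -1.59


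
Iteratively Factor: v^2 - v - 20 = (v - 5)*(v + 4)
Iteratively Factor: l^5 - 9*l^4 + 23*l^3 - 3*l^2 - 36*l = (l + 1)*(l^4 - 10*l^3 + 33*l^2 - 36*l) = l*(l + 1)*(l^3 - 10*l^2 + 33*l - 36) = l*(l - 4)*(l + 1)*(l^2 - 6*l + 9) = l*(l - 4)*(l - 3)*(l + 1)*(l - 3)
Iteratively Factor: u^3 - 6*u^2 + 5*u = (u)*(u^2 - 6*u + 5) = u*(u - 1)*(u - 5)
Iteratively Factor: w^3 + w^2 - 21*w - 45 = (w + 3)*(w^2 - 2*w - 15) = (w - 5)*(w + 3)*(w + 3)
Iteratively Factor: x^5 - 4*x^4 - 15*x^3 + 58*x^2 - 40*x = (x - 1)*(x^4 - 3*x^3 - 18*x^2 + 40*x) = (x - 1)*(x + 4)*(x^3 - 7*x^2 + 10*x) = (x - 5)*(x - 1)*(x + 4)*(x^2 - 2*x) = (x - 5)*(x - 2)*(x - 1)*(x + 4)*(x)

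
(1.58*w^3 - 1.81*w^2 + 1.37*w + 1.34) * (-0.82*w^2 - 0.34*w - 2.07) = -1.2956*w^5 + 0.947*w^4 - 3.7786*w^3 + 2.1821*w^2 - 3.2915*w - 2.7738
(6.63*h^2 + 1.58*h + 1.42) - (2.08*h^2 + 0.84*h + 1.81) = 4.55*h^2 + 0.74*h - 0.39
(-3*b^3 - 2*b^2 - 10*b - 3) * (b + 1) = -3*b^4 - 5*b^3 - 12*b^2 - 13*b - 3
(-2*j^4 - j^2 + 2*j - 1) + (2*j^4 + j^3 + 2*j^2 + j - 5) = j^3 + j^2 + 3*j - 6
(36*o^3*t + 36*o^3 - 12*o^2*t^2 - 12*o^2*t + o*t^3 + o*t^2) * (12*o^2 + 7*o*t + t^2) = 432*o^5*t + 432*o^5 + 108*o^4*t^2 + 108*o^4*t - 36*o^3*t^3 - 36*o^3*t^2 - 5*o^2*t^4 - 5*o^2*t^3 + o*t^5 + o*t^4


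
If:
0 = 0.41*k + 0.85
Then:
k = -2.07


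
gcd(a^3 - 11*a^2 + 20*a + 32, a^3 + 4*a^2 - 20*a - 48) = a - 4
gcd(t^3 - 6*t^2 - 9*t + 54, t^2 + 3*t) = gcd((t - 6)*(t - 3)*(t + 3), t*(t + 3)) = t + 3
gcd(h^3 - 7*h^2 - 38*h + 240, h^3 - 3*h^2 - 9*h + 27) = 1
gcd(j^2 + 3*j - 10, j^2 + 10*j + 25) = j + 5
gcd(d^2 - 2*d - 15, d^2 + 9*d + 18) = d + 3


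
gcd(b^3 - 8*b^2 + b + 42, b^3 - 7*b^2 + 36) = b^2 - b - 6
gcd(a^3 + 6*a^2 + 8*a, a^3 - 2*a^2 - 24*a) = a^2 + 4*a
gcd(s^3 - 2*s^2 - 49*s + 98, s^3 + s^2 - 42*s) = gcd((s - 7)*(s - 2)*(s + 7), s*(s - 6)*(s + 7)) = s + 7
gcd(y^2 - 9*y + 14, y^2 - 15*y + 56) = y - 7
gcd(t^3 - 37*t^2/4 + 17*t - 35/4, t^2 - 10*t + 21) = t - 7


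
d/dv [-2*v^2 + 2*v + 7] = 2 - 4*v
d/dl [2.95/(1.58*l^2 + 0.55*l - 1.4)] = (-9.322*l - 1.6225)/(1.58*l^2 + 0.55*l - 1.4)^2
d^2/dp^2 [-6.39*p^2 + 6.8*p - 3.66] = -12.7800000000000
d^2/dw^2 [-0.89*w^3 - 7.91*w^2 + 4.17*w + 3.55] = -5.34*w - 15.82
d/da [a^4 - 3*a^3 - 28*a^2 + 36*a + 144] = 4*a^3 - 9*a^2 - 56*a + 36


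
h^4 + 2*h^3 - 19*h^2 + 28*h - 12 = (h - 2)*(h - 1)^2*(h + 6)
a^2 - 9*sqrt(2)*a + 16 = (a - 8*sqrt(2))*(a - sqrt(2))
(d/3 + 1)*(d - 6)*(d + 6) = d^3/3 + d^2 - 12*d - 36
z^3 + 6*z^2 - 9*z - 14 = (z - 2)*(z + 1)*(z + 7)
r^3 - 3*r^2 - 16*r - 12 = (r - 6)*(r + 1)*(r + 2)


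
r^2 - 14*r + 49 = (r - 7)^2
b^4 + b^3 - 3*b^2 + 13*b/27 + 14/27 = (b - 1)*(b - 2/3)*(b + 1/3)*(b + 7/3)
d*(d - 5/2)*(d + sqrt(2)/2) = d^3 - 5*d^2/2 + sqrt(2)*d^2/2 - 5*sqrt(2)*d/4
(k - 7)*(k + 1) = k^2 - 6*k - 7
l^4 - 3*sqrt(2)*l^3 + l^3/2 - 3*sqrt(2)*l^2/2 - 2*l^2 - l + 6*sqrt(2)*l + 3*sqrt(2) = (l + 1/2)*(l - 3*sqrt(2))*(l - sqrt(2))*(l + sqrt(2))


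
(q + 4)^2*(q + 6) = q^3 + 14*q^2 + 64*q + 96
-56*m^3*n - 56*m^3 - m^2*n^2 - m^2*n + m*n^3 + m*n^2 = (-8*m + n)*(7*m + n)*(m*n + m)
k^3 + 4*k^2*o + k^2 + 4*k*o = k*(k + 1)*(k + 4*o)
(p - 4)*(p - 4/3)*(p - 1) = p^3 - 19*p^2/3 + 32*p/3 - 16/3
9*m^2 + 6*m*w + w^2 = (3*m + w)^2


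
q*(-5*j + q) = -5*j*q + q^2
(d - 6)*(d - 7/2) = d^2 - 19*d/2 + 21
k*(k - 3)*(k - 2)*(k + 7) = k^4 + 2*k^3 - 29*k^2 + 42*k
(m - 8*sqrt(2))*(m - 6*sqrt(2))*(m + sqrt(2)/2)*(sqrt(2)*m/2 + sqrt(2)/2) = sqrt(2)*m^4/2 - 27*m^3/2 + sqrt(2)*m^3/2 - 27*m^2/2 + 41*sqrt(2)*m^2 + 48*m + 41*sqrt(2)*m + 48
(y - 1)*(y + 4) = y^2 + 3*y - 4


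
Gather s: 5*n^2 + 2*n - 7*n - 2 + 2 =5*n^2 - 5*n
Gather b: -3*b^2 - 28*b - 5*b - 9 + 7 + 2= -3*b^2 - 33*b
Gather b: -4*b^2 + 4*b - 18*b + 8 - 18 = -4*b^2 - 14*b - 10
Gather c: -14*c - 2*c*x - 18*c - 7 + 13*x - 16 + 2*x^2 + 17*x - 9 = c*(-2*x - 32) + 2*x^2 + 30*x - 32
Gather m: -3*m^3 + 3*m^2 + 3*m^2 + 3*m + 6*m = -3*m^3 + 6*m^2 + 9*m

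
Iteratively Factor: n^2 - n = (n - 1)*(n)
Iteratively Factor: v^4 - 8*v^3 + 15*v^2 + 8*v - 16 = (v - 1)*(v^3 - 7*v^2 + 8*v + 16) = (v - 1)*(v + 1)*(v^2 - 8*v + 16) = (v - 4)*(v - 1)*(v + 1)*(v - 4)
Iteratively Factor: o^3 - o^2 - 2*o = (o - 2)*(o^2 + o) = (o - 2)*(o + 1)*(o)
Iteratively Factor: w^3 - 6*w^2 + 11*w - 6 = (w - 1)*(w^2 - 5*w + 6) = (w - 3)*(w - 1)*(w - 2)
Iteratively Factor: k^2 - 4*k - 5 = (k + 1)*(k - 5)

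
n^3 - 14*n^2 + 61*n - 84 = (n - 7)*(n - 4)*(n - 3)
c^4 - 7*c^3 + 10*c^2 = c^2*(c - 5)*(c - 2)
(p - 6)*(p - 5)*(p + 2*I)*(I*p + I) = I*p^4 - 2*p^3 - 10*I*p^3 + 20*p^2 + 19*I*p^2 - 38*p + 30*I*p - 60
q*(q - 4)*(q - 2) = q^3 - 6*q^2 + 8*q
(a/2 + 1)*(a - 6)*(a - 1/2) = a^3/2 - 9*a^2/4 - 5*a + 3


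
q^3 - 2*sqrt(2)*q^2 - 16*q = q*(q - 4*sqrt(2))*(q + 2*sqrt(2))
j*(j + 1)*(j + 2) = j^3 + 3*j^2 + 2*j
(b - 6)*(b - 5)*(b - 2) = b^3 - 13*b^2 + 52*b - 60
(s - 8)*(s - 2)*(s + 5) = s^3 - 5*s^2 - 34*s + 80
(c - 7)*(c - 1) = c^2 - 8*c + 7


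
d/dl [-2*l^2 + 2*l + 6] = 2 - 4*l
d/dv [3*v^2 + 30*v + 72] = 6*v + 30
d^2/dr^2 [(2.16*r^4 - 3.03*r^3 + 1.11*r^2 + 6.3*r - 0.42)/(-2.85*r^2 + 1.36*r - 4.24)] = (-35.0892*r^6 + 50.23296*r^5 - 180.579456*r^4 + 26.3181*r^3 - 469.864404*r^2 + 773.840448*r - 121.163808)/(23.149125*r^6 - 33.1398*r^5 + 119.13228*r^4 - 101.120896*r^3 + 177.235392*r^2 - 73.348608*r + 76.225024)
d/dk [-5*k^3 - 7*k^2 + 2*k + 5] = -15*k^2 - 14*k + 2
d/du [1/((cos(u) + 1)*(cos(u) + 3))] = 2*(cos(u) + 2)*sin(u)/((cos(u) + 1)^2*(cos(u) + 3)^2)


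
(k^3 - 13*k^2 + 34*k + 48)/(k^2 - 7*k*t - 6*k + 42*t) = (-k^2 + 7*k + 8)/(-k + 7*t)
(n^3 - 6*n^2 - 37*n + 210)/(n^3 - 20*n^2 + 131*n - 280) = (n + 6)/(n - 8)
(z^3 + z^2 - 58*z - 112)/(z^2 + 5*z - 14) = (z^2 - 6*z - 16)/(z - 2)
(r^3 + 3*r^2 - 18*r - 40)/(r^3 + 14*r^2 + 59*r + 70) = (r - 4)/(r + 7)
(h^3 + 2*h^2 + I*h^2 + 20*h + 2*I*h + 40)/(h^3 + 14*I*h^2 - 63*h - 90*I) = (h^2 + h*(2 - 4*I) - 8*I)/(h^2 + 9*I*h - 18)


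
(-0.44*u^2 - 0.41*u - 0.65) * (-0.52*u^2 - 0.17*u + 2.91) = 0.2288*u^4 + 0.288*u^3 - 0.8727*u^2 - 1.0826*u - 1.8915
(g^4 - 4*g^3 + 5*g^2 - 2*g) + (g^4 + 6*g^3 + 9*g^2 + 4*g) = 2*g^4 + 2*g^3 + 14*g^2 + 2*g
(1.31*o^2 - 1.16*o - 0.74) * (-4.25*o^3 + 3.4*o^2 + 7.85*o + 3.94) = -5.5675*o^5 + 9.384*o^4 + 9.4845*o^3 - 6.4606*o^2 - 10.3794*o - 2.9156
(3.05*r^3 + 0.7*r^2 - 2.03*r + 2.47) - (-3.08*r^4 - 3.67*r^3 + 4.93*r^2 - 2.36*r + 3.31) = 3.08*r^4 + 6.72*r^3 - 4.23*r^2 + 0.33*r - 0.84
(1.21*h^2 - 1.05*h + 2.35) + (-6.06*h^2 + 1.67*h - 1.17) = -4.85*h^2 + 0.62*h + 1.18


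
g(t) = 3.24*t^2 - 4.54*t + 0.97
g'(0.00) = -4.54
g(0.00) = 0.97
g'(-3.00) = -23.98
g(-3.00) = 43.75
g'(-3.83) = -29.36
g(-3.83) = 65.89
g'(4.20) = 22.68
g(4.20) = 39.06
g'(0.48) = -1.43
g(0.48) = -0.46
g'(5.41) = 30.52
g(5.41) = 71.24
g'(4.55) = 24.94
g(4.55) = 47.39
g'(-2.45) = -20.42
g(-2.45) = 31.54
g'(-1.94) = -17.11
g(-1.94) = 21.97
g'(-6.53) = -46.85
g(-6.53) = 168.77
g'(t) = 6.48*t - 4.54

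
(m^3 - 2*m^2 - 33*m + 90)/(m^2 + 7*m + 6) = (m^2 - 8*m + 15)/(m + 1)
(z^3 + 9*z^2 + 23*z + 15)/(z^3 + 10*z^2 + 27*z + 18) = (z + 5)/(z + 6)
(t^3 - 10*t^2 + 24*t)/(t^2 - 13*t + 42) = t*(t - 4)/(t - 7)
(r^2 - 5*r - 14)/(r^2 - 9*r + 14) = (r + 2)/(r - 2)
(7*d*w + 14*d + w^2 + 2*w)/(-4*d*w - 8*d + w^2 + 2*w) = (7*d + w)/(-4*d + w)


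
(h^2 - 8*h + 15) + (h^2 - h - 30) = 2*h^2 - 9*h - 15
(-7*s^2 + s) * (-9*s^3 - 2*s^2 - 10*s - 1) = 63*s^5 + 5*s^4 + 68*s^3 - 3*s^2 - s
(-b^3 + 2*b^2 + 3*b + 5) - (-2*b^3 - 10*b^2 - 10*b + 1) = b^3 + 12*b^2 + 13*b + 4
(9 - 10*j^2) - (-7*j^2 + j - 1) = -3*j^2 - j + 10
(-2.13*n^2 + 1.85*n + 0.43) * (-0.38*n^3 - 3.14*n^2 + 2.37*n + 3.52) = 0.8094*n^5 + 5.9852*n^4 - 11.0205*n^3 - 4.4633*n^2 + 7.5311*n + 1.5136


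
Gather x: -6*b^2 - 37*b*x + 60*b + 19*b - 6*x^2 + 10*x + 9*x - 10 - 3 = -6*b^2 + 79*b - 6*x^2 + x*(19 - 37*b) - 13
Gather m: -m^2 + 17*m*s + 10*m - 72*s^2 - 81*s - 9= -m^2 + m*(17*s + 10) - 72*s^2 - 81*s - 9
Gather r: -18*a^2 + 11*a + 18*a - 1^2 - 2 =-18*a^2 + 29*a - 3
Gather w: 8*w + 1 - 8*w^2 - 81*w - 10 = -8*w^2 - 73*w - 9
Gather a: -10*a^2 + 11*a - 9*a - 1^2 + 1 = -10*a^2 + 2*a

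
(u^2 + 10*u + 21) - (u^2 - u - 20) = 11*u + 41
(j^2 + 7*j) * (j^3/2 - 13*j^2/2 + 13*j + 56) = j^5/2 - 3*j^4 - 65*j^3/2 + 147*j^2 + 392*j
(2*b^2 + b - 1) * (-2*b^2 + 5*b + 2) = -4*b^4 + 8*b^3 + 11*b^2 - 3*b - 2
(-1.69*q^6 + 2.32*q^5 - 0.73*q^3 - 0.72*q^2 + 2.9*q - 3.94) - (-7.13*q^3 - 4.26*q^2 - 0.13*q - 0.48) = -1.69*q^6 + 2.32*q^5 + 6.4*q^3 + 3.54*q^2 + 3.03*q - 3.46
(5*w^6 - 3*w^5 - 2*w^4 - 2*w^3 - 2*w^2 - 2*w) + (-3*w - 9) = 5*w^6 - 3*w^5 - 2*w^4 - 2*w^3 - 2*w^2 - 5*w - 9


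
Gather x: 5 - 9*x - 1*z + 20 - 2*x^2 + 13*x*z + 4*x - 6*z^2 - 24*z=-2*x^2 + x*(13*z - 5) - 6*z^2 - 25*z + 25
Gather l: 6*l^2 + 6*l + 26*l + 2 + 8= 6*l^2 + 32*l + 10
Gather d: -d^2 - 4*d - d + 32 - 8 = -d^2 - 5*d + 24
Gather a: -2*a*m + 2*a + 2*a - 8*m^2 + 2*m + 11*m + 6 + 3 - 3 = a*(4 - 2*m) - 8*m^2 + 13*m + 6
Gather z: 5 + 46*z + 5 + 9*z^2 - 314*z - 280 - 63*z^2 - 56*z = -54*z^2 - 324*z - 270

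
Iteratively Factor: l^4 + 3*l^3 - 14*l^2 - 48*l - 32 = (l + 4)*(l^3 - l^2 - 10*l - 8) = (l - 4)*(l + 4)*(l^2 + 3*l + 2) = (l - 4)*(l + 2)*(l + 4)*(l + 1)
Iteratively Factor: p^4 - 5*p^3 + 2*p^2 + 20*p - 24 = (p - 3)*(p^3 - 2*p^2 - 4*p + 8) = (p - 3)*(p - 2)*(p^2 - 4) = (p - 3)*(p - 2)^2*(p + 2)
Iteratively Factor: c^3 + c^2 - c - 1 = (c + 1)*(c^2 - 1) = (c - 1)*(c + 1)*(c + 1)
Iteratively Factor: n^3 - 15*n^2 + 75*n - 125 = (n - 5)*(n^2 - 10*n + 25) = (n - 5)^2*(n - 5)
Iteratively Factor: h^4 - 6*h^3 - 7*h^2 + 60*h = (h)*(h^3 - 6*h^2 - 7*h + 60) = h*(h - 5)*(h^2 - h - 12) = h*(h - 5)*(h - 4)*(h + 3)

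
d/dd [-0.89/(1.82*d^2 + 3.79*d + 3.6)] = (3.2396*d + 3.3731)/(1.82*d^2 + 3.79*d + 3.6)^2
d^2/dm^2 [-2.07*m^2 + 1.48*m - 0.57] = -4.14000000000000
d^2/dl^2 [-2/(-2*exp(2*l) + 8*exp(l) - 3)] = 16*((1 - exp(l))*(2*exp(2*l) - 8*exp(l) + 3) + 4*(exp(l) - 2)^2*exp(l))*exp(l)/(2*exp(2*l) - 8*exp(l) + 3)^3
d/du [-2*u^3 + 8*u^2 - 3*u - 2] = -6*u^2 + 16*u - 3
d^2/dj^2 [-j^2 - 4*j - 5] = -2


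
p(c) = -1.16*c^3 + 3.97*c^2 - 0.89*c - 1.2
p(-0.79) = 2.55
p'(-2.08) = -32.46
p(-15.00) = 4820.40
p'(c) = -3.48*c^2 + 7.94*c - 0.89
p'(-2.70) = -47.70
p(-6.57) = 504.98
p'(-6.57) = -203.27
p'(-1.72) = -24.84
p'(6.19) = -85.08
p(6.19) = -129.72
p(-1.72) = 17.98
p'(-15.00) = -902.99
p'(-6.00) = -173.81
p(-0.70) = 1.77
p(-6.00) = 397.62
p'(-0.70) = -8.15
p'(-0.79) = -9.33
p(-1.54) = 13.82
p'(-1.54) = -21.37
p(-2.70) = 52.98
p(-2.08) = 28.27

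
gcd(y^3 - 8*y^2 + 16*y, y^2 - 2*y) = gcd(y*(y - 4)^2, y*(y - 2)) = y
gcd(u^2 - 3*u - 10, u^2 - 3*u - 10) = u^2 - 3*u - 10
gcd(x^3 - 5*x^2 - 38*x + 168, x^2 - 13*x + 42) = x - 7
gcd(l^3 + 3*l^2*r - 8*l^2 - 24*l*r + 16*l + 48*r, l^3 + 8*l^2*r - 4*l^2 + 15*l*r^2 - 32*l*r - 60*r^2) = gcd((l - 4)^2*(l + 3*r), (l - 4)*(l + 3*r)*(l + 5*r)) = l^2 + 3*l*r - 4*l - 12*r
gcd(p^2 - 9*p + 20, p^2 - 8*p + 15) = p - 5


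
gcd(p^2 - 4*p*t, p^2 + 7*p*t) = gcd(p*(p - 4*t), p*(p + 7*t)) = p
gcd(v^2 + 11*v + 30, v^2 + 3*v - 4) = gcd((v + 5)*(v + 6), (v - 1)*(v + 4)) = 1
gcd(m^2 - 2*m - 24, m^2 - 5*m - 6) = m - 6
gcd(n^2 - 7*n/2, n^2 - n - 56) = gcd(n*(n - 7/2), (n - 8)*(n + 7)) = 1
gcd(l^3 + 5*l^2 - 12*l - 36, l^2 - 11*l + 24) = l - 3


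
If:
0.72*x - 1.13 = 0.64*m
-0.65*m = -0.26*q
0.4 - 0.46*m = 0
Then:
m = 0.87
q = 2.17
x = 2.34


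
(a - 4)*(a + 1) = a^2 - 3*a - 4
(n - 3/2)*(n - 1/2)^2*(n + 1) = n^4 - 3*n^3/2 - 3*n^2/4 + 11*n/8 - 3/8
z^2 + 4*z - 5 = (z - 1)*(z + 5)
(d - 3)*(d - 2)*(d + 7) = d^3 + 2*d^2 - 29*d + 42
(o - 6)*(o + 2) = o^2 - 4*o - 12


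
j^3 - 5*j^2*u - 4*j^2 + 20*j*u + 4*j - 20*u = (j - 2)^2*(j - 5*u)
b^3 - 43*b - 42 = (b - 7)*(b + 1)*(b + 6)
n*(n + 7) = n^2 + 7*n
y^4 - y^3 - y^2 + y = y*(y - 1)^2*(y + 1)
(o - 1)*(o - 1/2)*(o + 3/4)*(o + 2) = o^4 + 5*o^3/4 - 17*o^2/8 - 7*o/8 + 3/4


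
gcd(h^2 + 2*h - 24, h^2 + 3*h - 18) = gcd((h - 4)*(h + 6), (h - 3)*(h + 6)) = h + 6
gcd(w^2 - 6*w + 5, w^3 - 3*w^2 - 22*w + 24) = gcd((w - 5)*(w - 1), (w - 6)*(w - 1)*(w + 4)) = w - 1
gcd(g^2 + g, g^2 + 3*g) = g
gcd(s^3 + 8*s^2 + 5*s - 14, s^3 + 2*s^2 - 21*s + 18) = s - 1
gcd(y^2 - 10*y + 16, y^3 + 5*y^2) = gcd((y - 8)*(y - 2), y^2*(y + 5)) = 1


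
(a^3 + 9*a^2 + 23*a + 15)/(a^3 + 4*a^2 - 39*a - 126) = (a^2 + 6*a + 5)/(a^2 + a - 42)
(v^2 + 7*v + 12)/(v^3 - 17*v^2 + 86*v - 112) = (v^2 + 7*v + 12)/(v^3 - 17*v^2 + 86*v - 112)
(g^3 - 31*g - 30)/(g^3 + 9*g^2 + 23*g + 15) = (g - 6)/(g + 3)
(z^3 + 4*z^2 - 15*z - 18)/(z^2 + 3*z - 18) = z + 1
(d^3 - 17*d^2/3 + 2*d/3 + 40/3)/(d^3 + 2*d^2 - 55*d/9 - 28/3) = 3*(d^2 - 7*d + 10)/(3*d^2 + 2*d - 21)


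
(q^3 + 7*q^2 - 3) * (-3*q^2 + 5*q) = -3*q^5 - 16*q^4 + 35*q^3 + 9*q^2 - 15*q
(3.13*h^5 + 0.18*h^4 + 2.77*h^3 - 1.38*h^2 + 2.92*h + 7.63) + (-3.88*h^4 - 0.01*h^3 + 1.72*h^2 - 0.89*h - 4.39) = 3.13*h^5 - 3.7*h^4 + 2.76*h^3 + 0.34*h^2 + 2.03*h + 3.24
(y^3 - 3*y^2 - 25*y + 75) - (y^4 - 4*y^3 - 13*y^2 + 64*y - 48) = -y^4 + 5*y^3 + 10*y^2 - 89*y + 123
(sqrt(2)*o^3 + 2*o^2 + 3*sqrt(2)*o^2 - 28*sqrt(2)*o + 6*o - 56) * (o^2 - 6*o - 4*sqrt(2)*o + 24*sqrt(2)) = sqrt(2)*o^5 - 6*o^4 - 3*sqrt(2)*o^4 - 54*sqrt(2)*o^3 + 18*o^3 + 192*sqrt(2)*o^2 + 276*o^2 - 1008*o + 368*sqrt(2)*o - 1344*sqrt(2)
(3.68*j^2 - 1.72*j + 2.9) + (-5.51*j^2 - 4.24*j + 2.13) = -1.83*j^2 - 5.96*j + 5.03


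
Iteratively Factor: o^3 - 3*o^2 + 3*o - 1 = (o - 1)*(o^2 - 2*o + 1) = (o - 1)^2*(o - 1)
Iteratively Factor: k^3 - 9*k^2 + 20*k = (k - 5)*(k^2 - 4*k) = k*(k - 5)*(k - 4)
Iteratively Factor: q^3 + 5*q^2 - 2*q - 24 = (q + 4)*(q^2 + q - 6) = (q - 2)*(q + 4)*(q + 3)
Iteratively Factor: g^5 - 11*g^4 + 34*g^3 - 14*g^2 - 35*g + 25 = (g - 5)*(g^4 - 6*g^3 + 4*g^2 + 6*g - 5) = (g - 5)*(g - 1)*(g^3 - 5*g^2 - g + 5) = (g - 5)^2*(g - 1)*(g^2 - 1) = (g - 5)^2*(g - 1)^2*(g + 1)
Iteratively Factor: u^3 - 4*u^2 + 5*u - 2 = (u - 1)*(u^2 - 3*u + 2) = (u - 2)*(u - 1)*(u - 1)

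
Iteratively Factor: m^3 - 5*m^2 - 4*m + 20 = (m - 2)*(m^2 - 3*m - 10) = (m - 2)*(m + 2)*(m - 5)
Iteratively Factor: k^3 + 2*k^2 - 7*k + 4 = (k - 1)*(k^2 + 3*k - 4) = (k - 1)*(k + 4)*(k - 1)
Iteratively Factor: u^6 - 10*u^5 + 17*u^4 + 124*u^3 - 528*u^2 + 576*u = (u - 4)*(u^5 - 6*u^4 - 7*u^3 + 96*u^2 - 144*u) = (u - 4)^2*(u^4 - 2*u^3 - 15*u^2 + 36*u) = u*(u - 4)^2*(u^3 - 2*u^2 - 15*u + 36) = u*(u - 4)^2*(u - 3)*(u^2 + u - 12) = u*(u - 4)^2*(u - 3)*(u + 4)*(u - 3)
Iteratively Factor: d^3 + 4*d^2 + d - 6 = (d + 2)*(d^2 + 2*d - 3) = (d - 1)*(d + 2)*(d + 3)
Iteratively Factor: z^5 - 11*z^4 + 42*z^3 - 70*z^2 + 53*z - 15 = (z - 3)*(z^4 - 8*z^3 + 18*z^2 - 16*z + 5) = (z - 3)*(z - 1)*(z^3 - 7*z^2 + 11*z - 5) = (z - 3)*(z - 1)^2*(z^2 - 6*z + 5) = (z - 5)*(z - 3)*(z - 1)^2*(z - 1)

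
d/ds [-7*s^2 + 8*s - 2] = 8 - 14*s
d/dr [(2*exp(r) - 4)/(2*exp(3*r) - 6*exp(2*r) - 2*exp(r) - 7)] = (-8*exp(3*r) + 36*exp(2*r) - 48*exp(r) - 22)*exp(r)/(4*exp(6*r) - 24*exp(5*r) + 28*exp(4*r) - 4*exp(3*r) + 88*exp(2*r) + 28*exp(r) + 49)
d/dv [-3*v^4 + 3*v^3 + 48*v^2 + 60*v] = -12*v^3 + 9*v^2 + 96*v + 60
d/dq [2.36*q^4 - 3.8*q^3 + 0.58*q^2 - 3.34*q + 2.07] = 9.44*q^3 - 11.4*q^2 + 1.16*q - 3.34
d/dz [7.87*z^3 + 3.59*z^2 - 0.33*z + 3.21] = 23.61*z^2 + 7.18*z - 0.33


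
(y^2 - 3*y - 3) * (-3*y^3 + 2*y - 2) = -3*y^5 + 9*y^4 + 11*y^3 - 8*y^2 + 6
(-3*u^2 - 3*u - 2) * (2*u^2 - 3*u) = -6*u^4 + 3*u^3 + 5*u^2 + 6*u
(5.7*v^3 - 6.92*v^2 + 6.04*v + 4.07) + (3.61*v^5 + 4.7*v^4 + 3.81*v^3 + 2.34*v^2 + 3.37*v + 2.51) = 3.61*v^5 + 4.7*v^4 + 9.51*v^3 - 4.58*v^2 + 9.41*v + 6.58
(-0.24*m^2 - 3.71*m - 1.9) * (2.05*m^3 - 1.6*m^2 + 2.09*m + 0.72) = -0.492*m^5 - 7.2215*m^4 + 1.5394*m^3 - 4.8867*m^2 - 6.6422*m - 1.368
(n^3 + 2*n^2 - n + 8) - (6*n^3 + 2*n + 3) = -5*n^3 + 2*n^2 - 3*n + 5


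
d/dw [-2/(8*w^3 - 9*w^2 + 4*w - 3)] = 4*(12*w^2 - 9*w + 2)/(8*w^3 - 9*w^2 + 4*w - 3)^2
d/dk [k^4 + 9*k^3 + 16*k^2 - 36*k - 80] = 4*k^3 + 27*k^2 + 32*k - 36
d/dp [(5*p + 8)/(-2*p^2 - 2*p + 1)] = (10*p^2 + 32*p + 21)/(4*p^4 + 8*p^3 - 4*p + 1)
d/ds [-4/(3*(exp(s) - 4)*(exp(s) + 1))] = (8*exp(s)/3 - 4)/(4*(exp(s) - 4)^2*cosh(s/2)^2)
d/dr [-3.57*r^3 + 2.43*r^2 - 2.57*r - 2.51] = -10.71*r^2 + 4.86*r - 2.57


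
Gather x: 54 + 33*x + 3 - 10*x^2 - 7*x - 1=-10*x^2 + 26*x + 56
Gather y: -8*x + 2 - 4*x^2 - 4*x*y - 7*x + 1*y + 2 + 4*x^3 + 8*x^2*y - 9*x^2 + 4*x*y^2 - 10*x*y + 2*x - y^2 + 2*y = 4*x^3 - 13*x^2 - 13*x + y^2*(4*x - 1) + y*(8*x^2 - 14*x + 3) + 4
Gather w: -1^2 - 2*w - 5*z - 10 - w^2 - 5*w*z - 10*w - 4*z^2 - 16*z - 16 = -w^2 + w*(-5*z - 12) - 4*z^2 - 21*z - 27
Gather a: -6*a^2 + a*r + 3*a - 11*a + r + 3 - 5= -6*a^2 + a*(r - 8) + r - 2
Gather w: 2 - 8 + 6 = 0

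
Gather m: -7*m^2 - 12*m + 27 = -7*m^2 - 12*m + 27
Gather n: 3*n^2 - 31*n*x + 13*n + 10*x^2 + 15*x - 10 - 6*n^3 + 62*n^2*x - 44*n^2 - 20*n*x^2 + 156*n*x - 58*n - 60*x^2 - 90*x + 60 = -6*n^3 + n^2*(62*x - 41) + n*(-20*x^2 + 125*x - 45) - 50*x^2 - 75*x + 50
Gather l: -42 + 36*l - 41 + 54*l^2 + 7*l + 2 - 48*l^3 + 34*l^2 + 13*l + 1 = -48*l^3 + 88*l^2 + 56*l - 80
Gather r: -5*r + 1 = 1 - 5*r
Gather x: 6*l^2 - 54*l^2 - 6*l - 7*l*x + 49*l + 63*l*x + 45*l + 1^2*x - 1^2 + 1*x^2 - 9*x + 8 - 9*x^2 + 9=-48*l^2 + 88*l - 8*x^2 + x*(56*l - 8) + 16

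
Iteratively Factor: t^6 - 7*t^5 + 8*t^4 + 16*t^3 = (t - 4)*(t^5 - 3*t^4 - 4*t^3) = t*(t - 4)*(t^4 - 3*t^3 - 4*t^2) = t^2*(t - 4)*(t^3 - 3*t^2 - 4*t) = t^2*(t - 4)^2*(t^2 + t) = t^3*(t - 4)^2*(t + 1)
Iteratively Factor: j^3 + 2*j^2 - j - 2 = (j - 1)*(j^2 + 3*j + 2) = (j - 1)*(j + 2)*(j + 1)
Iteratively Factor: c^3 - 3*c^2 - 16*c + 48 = (c + 4)*(c^2 - 7*c + 12) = (c - 3)*(c + 4)*(c - 4)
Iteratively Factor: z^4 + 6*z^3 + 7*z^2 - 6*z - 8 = (z + 4)*(z^3 + 2*z^2 - z - 2) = (z + 2)*(z + 4)*(z^2 - 1) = (z - 1)*(z + 2)*(z + 4)*(z + 1)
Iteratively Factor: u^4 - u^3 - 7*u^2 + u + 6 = (u + 1)*(u^3 - 2*u^2 - 5*u + 6) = (u - 3)*(u + 1)*(u^2 + u - 2) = (u - 3)*(u - 1)*(u + 1)*(u + 2)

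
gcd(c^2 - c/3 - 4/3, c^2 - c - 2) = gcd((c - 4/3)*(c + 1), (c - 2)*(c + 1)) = c + 1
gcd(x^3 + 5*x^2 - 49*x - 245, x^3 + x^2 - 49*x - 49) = x^2 - 49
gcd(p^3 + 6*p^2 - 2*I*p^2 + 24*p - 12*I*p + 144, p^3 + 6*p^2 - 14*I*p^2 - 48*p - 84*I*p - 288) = p^2 + p*(6 - 6*I) - 36*I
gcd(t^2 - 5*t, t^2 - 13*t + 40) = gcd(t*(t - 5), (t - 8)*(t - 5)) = t - 5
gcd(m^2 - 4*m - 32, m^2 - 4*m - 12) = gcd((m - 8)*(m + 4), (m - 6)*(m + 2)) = 1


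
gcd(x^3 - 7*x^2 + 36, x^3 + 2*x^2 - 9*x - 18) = x^2 - x - 6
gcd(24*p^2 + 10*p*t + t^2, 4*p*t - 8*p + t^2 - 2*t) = 4*p + t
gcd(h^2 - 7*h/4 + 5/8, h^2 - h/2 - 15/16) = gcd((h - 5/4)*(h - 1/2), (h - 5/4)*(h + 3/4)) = h - 5/4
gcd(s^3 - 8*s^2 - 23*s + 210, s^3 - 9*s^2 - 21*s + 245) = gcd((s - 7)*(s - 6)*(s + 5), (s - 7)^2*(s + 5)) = s^2 - 2*s - 35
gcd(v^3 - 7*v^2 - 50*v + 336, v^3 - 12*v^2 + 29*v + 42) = v - 6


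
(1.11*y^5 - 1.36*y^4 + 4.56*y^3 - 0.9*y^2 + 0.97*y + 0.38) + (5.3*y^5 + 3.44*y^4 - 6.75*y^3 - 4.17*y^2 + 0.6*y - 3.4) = 6.41*y^5 + 2.08*y^4 - 2.19*y^3 - 5.07*y^2 + 1.57*y - 3.02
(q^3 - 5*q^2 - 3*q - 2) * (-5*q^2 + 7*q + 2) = -5*q^5 + 32*q^4 - 18*q^3 - 21*q^2 - 20*q - 4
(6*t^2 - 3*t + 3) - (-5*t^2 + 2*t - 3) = 11*t^2 - 5*t + 6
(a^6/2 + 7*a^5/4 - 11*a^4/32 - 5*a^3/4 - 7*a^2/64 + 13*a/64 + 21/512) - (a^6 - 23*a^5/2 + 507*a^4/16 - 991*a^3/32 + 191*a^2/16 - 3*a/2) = -a^6/2 + 53*a^5/4 - 1025*a^4/32 + 951*a^3/32 - 771*a^2/64 + 109*a/64 + 21/512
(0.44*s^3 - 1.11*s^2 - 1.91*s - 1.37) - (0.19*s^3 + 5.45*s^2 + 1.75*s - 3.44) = 0.25*s^3 - 6.56*s^2 - 3.66*s + 2.07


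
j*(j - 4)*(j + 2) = j^3 - 2*j^2 - 8*j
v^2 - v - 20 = (v - 5)*(v + 4)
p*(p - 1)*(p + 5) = p^3 + 4*p^2 - 5*p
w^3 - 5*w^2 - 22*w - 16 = (w - 8)*(w + 1)*(w + 2)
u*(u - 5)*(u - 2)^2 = u^4 - 9*u^3 + 24*u^2 - 20*u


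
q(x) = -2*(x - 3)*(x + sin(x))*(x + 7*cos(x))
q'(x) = -2*(1 - 7*sin(x))*(x - 3)*(x + sin(x)) - 2*(x - 3)*(x + 7*cos(x))*(cos(x) + 1) - 2*(x + sin(x))*(x + 7*cos(x))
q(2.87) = -3.16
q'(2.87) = 23.56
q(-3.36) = 407.58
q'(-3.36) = -46.50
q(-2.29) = 222.14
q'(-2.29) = -268.61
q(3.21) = 4.98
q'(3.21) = 21.76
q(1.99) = -5.04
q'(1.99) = -27.67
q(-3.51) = 411.77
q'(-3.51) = -9.65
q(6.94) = -742.76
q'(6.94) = -169.98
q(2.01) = -5.58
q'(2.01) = -26.26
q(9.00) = -296.15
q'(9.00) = 160.73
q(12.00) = -3694.96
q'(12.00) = -1986.24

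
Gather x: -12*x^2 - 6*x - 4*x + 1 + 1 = -12*x^2 - 10*x + 2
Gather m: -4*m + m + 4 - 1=3 - 3*m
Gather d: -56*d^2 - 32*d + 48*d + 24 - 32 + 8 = -56*d^2 + 16*d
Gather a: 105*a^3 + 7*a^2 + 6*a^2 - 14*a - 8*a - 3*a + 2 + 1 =105*a^3 + 13*a^2 - 25*a + 3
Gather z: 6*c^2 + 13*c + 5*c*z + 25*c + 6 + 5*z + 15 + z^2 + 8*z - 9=6*c^2 + 38*c + z^2 + z*(5*c + 13) + 12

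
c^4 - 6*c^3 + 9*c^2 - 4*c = c*(c - 4)*(c - 1)^2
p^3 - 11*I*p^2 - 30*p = p*(p - 6*I)*(p - 5*I)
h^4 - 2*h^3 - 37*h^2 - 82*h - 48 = (h - 8)*(h + 1)*(h + 2)*(h + 3)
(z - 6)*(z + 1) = z^2 - 5*z - 6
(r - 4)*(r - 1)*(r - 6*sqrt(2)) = r^3 - 6*sqrt(2)*r^2 - 5*r^2 + 4*r + 30*sqrt(2)*r - 24*sqrt(2)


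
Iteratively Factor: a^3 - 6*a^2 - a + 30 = (a - 3)*(a^2 - 3*a - 10) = (a - 5)*(a - 3)*(a + 2)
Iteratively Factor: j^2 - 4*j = (j - 4)*(j)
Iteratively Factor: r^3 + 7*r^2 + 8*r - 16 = (r - 1)*(r^2 + 8*r + 16) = (r - 1)*(r + 4)*(r + 4)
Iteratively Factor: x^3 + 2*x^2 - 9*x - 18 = (x + 3)*(x^2 - x - 6) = (x + 2)*(x + 3)*(x - 3)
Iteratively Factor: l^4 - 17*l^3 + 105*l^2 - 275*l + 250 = (l - 5)*(l^3 - 12*l^2 + 45*l - 50) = (l - 5)^2*(l^2 - 7*l + 10) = (l - 5)^2*(l - 2)*(l - 5)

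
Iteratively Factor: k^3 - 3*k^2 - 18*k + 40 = (k + 4)*(k^2 - 7*k + 10) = (k - 2)*(k + 4)*(k - 5)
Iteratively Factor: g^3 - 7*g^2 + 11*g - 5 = (g - 5)*(g^2 - 2*g + 1) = (g - 5)*(g - 1)*(g - 1)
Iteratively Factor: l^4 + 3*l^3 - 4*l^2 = (l)*(l^3 + 3*l^2 - 4*l) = l*(l - 1)*(l^2 + 4*l) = l^2*(l - 1)*(l + 4)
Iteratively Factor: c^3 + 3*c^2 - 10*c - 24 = (c - 3)*(c^2 + 6*c + 8) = (c - 3)*(c + 2)*(c + 4)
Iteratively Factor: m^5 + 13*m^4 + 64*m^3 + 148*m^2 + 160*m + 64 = (m + 1)*(m^4 + 12*m^3 + 52*m^2 + 96*m + 64) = (m + 1)*(m + 4)*(m^3 + 8*m^2 + 20*m + 16) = (m + 1)*(m + 2)*(m + 4)*(m^2 + 6*m + 8) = (m + 1)*(m + 2)^2*(m + 4)*(m + 4)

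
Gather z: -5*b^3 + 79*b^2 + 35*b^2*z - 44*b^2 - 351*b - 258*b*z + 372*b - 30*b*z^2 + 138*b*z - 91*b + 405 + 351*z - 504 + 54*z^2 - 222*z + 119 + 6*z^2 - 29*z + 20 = -5*b^3 + 35*b^2 - 70*b + z^2*(60 - 30*b) + z*(35*b^2 - 120*b + 100) + 40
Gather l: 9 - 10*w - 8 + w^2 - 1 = w^2 - 10*w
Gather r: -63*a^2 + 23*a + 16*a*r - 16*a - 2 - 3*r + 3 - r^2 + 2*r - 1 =-63*a^2 + 7*a - r^2 + r*(16*a - 1)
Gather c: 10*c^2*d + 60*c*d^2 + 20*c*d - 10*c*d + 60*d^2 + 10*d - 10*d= 10*c^2*d + c*(60*d^2 + 10*d) + 60*d^2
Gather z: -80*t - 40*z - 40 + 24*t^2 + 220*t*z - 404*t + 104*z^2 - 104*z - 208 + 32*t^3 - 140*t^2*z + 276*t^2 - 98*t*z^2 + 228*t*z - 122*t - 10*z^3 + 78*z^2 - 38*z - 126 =32*t^3 + 300*t^2 - 606*t - 10*z^3 + z^2*(182 - 98*t) + z*(-140*t^2 + 448*t - 182) - 374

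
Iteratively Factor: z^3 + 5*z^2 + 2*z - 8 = (z - 1)*(z^2 + 6*z + 8) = (z - 1)*(z + 4)*(z + 2)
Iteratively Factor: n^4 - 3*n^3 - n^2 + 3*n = (n - 1)*(n^3 - 2*n^2 - 3*n) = n*(n - 1)*(n^2 - 2*n - 3) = n*(n - 1)*(n + 1)*(n - 3)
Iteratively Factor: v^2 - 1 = (v + 1)*(v - 1)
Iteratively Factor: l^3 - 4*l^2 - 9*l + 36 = (l + 3)*(l^2 - 7*l + 12) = (l - 3)*(l + 3)*(l - 4)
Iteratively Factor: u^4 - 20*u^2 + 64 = (u + 4)*(u^3 - 4*u^2 - 4*u + 16) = (u - 4)*(u + 4)*(u^2 - 4) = (u - 4)*(u + 2)*(u + 4)*(u - 2)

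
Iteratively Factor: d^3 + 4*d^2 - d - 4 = (d + 4)*(d^2 - 1) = (d + 1)*(d + 4)*(d - 1)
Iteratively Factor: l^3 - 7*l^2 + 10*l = (l)*(l^2 - 7*l + 10) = l*(l - 2)*(l - 5)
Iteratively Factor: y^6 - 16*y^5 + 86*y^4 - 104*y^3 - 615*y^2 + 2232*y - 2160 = (y - 4)*(y^5 - 12*y^4 + 38*y^3 + 48*y^2 - 423*y + 540) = (y - 5)*(y - 4)*(y^4 - 7*y^3 + 3*y^2 + 63*y - 108) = (y - 5)*(y - 4)^2*(y^3 - 3*y^2 - 9*y + 27) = (y - 5)*(y - 4)^2*(y - 3)*(y^2 - 9) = (y - 5)*(y - 4)^2*(y - 3)*(y + 3)*(y - 3)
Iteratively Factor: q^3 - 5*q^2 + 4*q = (q - 1)*(q^2 - 4*q) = q*(q - 1)*(q - 4)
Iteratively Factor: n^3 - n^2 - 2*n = (n - 2)*(n^2 + n) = (n - 2)*(n + 1)*(n)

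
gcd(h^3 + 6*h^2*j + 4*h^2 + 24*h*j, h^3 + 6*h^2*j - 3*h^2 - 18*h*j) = h^2 + 6*h*j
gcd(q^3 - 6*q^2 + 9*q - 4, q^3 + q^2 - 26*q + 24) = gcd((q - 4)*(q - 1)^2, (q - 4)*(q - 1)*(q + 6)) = q^2 - 5*q + 4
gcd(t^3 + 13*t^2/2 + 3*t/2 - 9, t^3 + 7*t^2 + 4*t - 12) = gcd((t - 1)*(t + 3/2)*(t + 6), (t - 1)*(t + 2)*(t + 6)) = t^2 + 5*t - 6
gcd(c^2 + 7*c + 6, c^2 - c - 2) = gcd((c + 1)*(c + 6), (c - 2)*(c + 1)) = c + 1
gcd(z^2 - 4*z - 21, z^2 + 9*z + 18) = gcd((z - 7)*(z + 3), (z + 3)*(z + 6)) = z + 3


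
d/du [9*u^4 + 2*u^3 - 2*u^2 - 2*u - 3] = 36*u^3 + 6*u^2 - 4*u - 2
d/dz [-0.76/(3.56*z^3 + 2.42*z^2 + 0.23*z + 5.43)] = (8.1168*z^2 + 3.6784*z + 0.1748)/(3.56*z^3 + 2.42*z^2 + 0.23*z + 5.43)^2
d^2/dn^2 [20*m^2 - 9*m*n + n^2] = 2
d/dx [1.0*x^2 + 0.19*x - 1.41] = 2.0*x + 0.19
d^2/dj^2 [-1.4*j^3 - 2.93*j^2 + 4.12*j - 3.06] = -8.4*j - 5.86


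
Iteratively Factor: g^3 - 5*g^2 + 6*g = (g - 2)*(g^2 - 3*g) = (g - 3)*(g - 2)*(g)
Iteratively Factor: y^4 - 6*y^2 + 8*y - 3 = (y - 1)*(y^3 + y^2 - 5*y + 3) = (y - 1)^2*(y^2 + 2*y - 3) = (y - 1)^3*(y + 3)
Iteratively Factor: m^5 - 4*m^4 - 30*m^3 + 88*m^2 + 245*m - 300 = (m - 5)*(m^4 + m^3 - 25*m^2 - 37*m + 60) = (m - 5)*(m + 4)*(m^3 - 3*m^2 - 13*m + 15) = (m - 5)*(m + 3)*(m + 4)*(m^2 - 6*m + 5) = (m - 5)*(m - 1)*(m + 3)*(m + 4)*(m - 5)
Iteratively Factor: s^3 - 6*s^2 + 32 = (s - 4)*(s^2 - 2*s - 8) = (s - 4)^2*(s + 2)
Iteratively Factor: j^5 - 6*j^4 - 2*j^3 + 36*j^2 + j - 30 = (j - 1)*(j^4 - 5*j^3 - 7*j^2 + 29*j + 30) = (j - 1)*(j + 1)*(j^3 - 6*j^2 - j + 30) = (j - 5)*(j - 1)*(j + 1)*(j^2 - j - 6) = (j - 5)*(j - 1)*(j + 1)*(j + 2)*(j - 3)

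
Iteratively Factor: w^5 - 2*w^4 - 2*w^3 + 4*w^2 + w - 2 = (w - 2)*(w^4 - 2*w^2 + 1) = (w - 2)*(w + 1)*(w^3 - w^2 - w + 1) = (w - 2)*(w - 1)*(w + 1)*(w^2 - 1) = (w - 2)*(w - 1)^2*(w + 1)*(w + 1)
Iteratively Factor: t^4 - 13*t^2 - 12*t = (t + 1)*(t^3 - t^2 - 12*t) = (t - 4)*(t + 1)*(t^2 + 3*t) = t*(t - 4)*(t + 1)*(t + 3)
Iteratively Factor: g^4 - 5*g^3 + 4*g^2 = (g - 1)*(g^3 - 4*g^2) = g*(g - 1)*(g^2 - 4*g) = g*(g - 4)*(g - 1)*(g)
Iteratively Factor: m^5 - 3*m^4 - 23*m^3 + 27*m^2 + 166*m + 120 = (m - 4)*(m^4 + m^3 - 19*m^2 - 49*m - 30) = (m - 4)*(m + 3)*(m^3 - 2*m^2 - 13*m - 10) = (m - 4)*(m + 2)*(m + 3)*(m^2 - 4*m - 5) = (m - 5)*(m - 4)*(m + 2)*(m + 3)*(m + 1)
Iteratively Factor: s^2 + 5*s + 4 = (s + 1)*(s + 4)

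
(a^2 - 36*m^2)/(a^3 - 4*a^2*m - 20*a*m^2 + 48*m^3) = (a + 6*m)/(a^2 + 2*a*m - 8*m^2)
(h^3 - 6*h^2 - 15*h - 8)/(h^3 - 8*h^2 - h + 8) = (h + 1)/(h - 1)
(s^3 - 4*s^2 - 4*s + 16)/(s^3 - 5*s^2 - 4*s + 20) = (s - 4)/(s - 5)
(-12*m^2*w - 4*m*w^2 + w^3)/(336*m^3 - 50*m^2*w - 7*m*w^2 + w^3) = w*(2*m + w)/(-56*m^2 - m*w + w^2)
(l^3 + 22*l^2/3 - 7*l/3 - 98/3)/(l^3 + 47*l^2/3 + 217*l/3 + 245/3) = (3*l^2 + l - 14)/(3*l^2 + 26*l + 35)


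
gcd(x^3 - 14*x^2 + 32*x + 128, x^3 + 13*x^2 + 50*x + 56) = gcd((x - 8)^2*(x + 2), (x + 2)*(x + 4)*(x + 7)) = x + 2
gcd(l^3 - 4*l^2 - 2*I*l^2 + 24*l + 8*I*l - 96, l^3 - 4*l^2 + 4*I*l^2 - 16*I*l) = l^2 + l*(-4 + 4*I) - 16*I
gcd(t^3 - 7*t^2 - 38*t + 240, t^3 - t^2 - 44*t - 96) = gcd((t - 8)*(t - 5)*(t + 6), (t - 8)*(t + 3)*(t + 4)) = t - 8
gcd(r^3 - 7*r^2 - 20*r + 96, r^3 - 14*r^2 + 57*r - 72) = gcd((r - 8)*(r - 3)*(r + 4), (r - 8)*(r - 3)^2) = r^2 - 11*r + 24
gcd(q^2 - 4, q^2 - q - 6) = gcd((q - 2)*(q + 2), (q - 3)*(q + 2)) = q + 2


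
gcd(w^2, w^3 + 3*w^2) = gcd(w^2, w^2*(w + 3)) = w^2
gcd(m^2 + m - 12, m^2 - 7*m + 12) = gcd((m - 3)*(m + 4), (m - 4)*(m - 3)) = m - 3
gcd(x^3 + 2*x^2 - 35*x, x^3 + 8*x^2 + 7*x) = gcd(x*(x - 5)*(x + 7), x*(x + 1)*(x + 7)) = x^2 + 7*x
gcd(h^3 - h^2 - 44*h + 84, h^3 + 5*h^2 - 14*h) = h^2 + 5*h - 14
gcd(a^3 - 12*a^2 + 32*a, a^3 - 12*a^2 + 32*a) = a^3 - 12*a^2 + 32*a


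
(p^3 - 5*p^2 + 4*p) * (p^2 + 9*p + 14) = p^5 + 4*p^4 - 27*p^3 - 34*p^2 + 56*p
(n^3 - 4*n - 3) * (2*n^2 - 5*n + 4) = 2*n^5 - 5*n^4 - 4*n^3 + 14*n^2 - n - 12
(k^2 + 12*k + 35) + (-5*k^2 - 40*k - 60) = -4*k^2 - 28*k - 25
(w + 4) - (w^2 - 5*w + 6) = -w^2 + 6*w - 2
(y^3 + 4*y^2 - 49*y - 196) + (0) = y^3 + 4*y^2 - 49*y - 196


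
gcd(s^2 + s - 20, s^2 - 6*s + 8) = s - 4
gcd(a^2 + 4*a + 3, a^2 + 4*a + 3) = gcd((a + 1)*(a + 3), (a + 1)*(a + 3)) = a^2 + 4*a + 3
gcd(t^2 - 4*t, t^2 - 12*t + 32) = t - 4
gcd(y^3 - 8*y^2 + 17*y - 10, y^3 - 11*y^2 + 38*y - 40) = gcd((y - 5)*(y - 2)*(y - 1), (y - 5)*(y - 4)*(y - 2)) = y^2 - 7*y + 10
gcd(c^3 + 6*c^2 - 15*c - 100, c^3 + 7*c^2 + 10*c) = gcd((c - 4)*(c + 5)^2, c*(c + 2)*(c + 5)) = c + 5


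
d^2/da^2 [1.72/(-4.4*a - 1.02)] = -66.5984/(4.4*a + 1.02)^3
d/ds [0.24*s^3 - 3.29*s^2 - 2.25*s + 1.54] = 0.72*s^2 - 6.58*s - 2.25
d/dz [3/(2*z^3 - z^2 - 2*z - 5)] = 6*(-3*z^2 + z + 1)/(-2*z^3 + z^2 + 2*z + 5)^2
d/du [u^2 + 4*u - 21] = 2*u + 4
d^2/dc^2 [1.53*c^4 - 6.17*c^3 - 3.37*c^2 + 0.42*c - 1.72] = 18.36*c^2 - 37.02*c - 6.74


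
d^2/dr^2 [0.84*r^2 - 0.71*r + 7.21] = 1.68000000000000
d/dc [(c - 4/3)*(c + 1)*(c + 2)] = 3*c^2 + 10*c/3 - 2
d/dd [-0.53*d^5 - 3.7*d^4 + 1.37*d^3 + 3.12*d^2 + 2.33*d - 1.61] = -2.65*d^4 - 14.8*d^3 + 4.11*d^2 + 6.24*d + 2.33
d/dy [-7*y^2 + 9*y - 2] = 9 - 14*y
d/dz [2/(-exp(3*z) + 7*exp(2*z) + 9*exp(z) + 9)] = (6*exp(2*z) - 28*exp(z) - 18)*exp(z)/(-exp(3*z) + 7*exp(2*z) + 9*exp(z) + 9)^2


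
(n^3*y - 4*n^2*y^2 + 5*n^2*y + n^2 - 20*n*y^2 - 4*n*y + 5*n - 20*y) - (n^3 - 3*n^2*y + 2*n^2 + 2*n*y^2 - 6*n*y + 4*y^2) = n^3*y - n^3 - 4*n^2*y^2 + 8*n^2*y - n^2 - 22*n*y^2 + 2*n*y + 5*n - 4*y^2 - 20*y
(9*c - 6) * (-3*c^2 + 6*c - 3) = -27*c^3 + 72*c^2 - 63*c + 18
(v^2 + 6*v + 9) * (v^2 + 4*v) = v^4 + 10*v^3 + 33*v^2 + 36*v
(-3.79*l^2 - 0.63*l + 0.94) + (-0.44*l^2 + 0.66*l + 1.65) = -4.23*l^2 + 0.03*l + 2.59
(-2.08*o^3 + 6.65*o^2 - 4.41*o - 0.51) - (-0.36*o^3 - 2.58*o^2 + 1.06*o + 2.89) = -1.72*o^3 + 9.23*o^2 - 5.47*o - 3.4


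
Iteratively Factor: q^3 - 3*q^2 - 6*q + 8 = (q - 4)*(q^2 + q - 2) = (q - 4)*(q + 2)*(q - 1)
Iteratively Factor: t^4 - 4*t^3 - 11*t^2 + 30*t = (t - 2)*(t^3 - 2*t^2 - 15*t) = t*(t - 2)*(t^2 - 2*t - 15) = t*(t - 5)*(t - 2)*(t + 3)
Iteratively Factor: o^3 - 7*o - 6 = (o + 2)*(o^2 - 2*o - 3) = (o - 3)*(o + 2)*(o + 1)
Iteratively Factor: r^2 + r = (r)*(r + 1)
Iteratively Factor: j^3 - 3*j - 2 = (j + 1)*(j^2 - j - 2) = (j - 2)*(j + 1)*(j + 1)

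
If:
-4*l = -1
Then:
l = 1/4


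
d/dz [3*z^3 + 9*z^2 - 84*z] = 9*z^2 + 18*z - 84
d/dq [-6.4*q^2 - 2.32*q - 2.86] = -12.8*q - 2.32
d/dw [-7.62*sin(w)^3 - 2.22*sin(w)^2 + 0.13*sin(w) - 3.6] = (-22.86*sin(w)^2 - 4.44*sin(w) + 0.13)*cos(w)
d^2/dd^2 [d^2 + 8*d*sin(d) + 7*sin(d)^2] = -8*d*sin(d) - 28*sin(d)^2 + 16*cos(d) + 16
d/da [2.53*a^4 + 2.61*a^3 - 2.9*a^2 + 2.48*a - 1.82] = 10.12*a^3 + 7.83*a^2 - 5.8*a + 2.48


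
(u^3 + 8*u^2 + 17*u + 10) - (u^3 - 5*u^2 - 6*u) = 13*u^2 + 23*u + 10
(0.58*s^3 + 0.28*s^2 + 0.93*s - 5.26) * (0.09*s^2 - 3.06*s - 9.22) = 0.0522*s^5 - 1.7496*s^4 - 6.1207*s^3 - 5.9008*s^2 + 7.521*s + 48.4972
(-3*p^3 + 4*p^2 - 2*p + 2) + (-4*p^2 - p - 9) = -3*p^3 - 3*p - 7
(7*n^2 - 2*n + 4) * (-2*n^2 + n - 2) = -14*n^4 + 11*n^3 - 24*n^2 + 8*n - 8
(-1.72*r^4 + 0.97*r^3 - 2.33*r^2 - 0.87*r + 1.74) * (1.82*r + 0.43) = -3.1304*r^5 + 1.0258*r^4 - 3.8235*r^3 - 2.5853*r^2 + 2.7927*r + 0.7482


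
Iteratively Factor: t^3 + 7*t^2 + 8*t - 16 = (t + 4)*(t^2 + 3*t - 4) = (t - 1)*(t + 4)*(t + 4)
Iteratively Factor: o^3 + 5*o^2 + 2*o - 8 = (o - 1)*(o^2 + 6*o + 8) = (o - 1)*(o + 4)*(o + 2)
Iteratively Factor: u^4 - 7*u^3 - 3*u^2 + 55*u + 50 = (u + 1)*(u^3 - 8*u^2 + 5*u + 50) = (u - 5)*(u + 1)*(u^2 - 3*u - 10) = (u - 5)^2*(u + 1)*(u + 2)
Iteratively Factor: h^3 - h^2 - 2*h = (h - 2)*(h^2 + h) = (h - 2)*(h + 1)*(h)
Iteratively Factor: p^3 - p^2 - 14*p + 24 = (p - 2)*(p^2 + p - 12) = (p - 2)*(p + 4)*(p - 3)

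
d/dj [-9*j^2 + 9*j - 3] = 9 - 18*j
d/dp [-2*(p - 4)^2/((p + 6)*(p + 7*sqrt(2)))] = 2*(2*(4 - p)*(p + 6)*(p + 7*sqrt(2)) + (p - 4)^2*(p + 6) + (p - 4)^2*(p + 7*sqrt(2)))/((p + 6)^2*(p + 7*sqrt(2))^2)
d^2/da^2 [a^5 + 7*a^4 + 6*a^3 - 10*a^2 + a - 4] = 20*a^3 + 84*a^2 + 36*a - 20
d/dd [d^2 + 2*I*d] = 2*d + 2*I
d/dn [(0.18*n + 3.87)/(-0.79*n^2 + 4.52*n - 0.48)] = (0.1422*n^2 + 6.1146*n - 17.5788)/(0.6241*n^4 - 7.1416*n^3 + 21.1888*n^2 - 4.3392*n + 0.2304)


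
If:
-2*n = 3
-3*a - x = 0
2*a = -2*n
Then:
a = 3/2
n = -3/2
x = -9/2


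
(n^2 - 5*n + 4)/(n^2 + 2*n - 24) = (n - 1)/(n + 6)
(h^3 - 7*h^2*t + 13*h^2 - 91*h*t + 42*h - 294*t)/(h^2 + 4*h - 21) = (h^2 - 7*h*t + 6*h - 42*t)/(h - 3)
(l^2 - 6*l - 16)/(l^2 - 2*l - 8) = (l - 8)/(l - 4)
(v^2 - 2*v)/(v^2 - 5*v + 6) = v/(v - 3)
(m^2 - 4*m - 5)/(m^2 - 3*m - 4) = (m - 5)/(m - 4)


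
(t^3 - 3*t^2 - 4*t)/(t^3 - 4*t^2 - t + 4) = t/(t - 1)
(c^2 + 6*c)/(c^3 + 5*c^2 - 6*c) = 1/(c - 1)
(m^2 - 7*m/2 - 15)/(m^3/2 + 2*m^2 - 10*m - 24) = (2*m^2 - 7*m - 30)/(m^3 + 4*m^2 - 20*m - 48)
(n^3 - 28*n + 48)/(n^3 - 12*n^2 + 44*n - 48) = (n + 6)/(n - 6)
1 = 1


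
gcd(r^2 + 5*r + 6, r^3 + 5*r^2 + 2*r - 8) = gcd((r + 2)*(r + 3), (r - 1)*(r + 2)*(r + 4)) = r + 2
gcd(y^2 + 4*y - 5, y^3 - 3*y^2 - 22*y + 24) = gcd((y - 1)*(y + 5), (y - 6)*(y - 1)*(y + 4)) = y - 1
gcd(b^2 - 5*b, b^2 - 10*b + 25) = b - 5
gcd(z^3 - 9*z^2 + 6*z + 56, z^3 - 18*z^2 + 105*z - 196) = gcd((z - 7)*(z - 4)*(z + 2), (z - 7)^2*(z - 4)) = z^2 - 11*z + 28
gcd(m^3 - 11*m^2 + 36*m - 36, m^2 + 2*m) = 1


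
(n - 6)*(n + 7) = n^2 + n - 42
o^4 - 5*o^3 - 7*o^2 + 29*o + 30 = (o - 5)*(o - 3)*(o + 1)*(o + 2)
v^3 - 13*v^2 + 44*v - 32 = (v - 8)*(v - 4)*(v - 1)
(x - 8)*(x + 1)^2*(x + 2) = x^4 - 4*x^3 - 27*x^2 - 38*x - 16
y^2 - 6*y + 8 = (y - 4)*(y - 2)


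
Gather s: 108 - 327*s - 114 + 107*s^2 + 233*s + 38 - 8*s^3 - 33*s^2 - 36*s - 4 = -8*s^3 + 74*s^2 - 130*s + 28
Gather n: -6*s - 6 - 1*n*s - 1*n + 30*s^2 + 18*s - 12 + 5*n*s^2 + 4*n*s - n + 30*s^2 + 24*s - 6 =n*(5*s^2 + 3*s - 2) + 60*s^2 + 36*s - 24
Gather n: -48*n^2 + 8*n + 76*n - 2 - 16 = -48*n^2 + 84*n - 18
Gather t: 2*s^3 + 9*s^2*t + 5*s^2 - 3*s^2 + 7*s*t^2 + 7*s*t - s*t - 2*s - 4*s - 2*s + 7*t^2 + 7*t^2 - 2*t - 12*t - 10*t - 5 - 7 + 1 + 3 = 2*s^3 + 2*s^2 - 8*s + t^2*(7*s + 14) + t*(9*s^2 + 6*s - 24) - 8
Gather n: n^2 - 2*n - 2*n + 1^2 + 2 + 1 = n^2 - 4*n + 4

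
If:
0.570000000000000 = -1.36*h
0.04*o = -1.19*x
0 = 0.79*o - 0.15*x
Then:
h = -0.42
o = 0.00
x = 0.00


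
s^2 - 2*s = s*(s - 2)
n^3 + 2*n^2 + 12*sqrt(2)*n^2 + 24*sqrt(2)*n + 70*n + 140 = (n + 2)*(n + 5*sqrt(2))*(n + 7*sqrt(2))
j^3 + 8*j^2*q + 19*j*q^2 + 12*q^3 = (j + q)*(j + 3*q)*(j + 4*q)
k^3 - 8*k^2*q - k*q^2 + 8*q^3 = (k - 8*q)*(k - q)*(k + q)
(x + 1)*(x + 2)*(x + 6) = x^3 + 9*x^2 + 20*x + 12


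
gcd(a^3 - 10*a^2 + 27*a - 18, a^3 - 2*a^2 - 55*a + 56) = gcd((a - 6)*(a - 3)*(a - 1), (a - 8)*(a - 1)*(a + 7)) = a - 1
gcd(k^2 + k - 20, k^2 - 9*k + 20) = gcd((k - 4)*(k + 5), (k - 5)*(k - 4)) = k - 4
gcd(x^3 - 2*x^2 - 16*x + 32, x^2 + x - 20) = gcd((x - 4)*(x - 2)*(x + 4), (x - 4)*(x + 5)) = x - 4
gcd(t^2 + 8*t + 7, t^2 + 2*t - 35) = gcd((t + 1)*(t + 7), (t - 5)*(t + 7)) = t + 7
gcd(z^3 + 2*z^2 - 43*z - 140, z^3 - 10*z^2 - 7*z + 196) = z^2 - 3*z - 28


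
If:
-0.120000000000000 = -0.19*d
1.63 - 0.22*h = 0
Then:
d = 0.63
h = 7.41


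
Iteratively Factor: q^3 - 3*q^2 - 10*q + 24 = (q + 3)*(q^2 - 6*q + 8) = (q - 4)*(q + 3)*(q - 2)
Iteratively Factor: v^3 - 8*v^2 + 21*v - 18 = (v - 3)*(v^2 - 5*v + 6) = (v - 3)^2*(v - 2)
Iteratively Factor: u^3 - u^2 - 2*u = (u)*(u^2 - u - 2) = u*(u - 2)*(u + 1)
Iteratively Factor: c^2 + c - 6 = (c - 2)*(c + 3)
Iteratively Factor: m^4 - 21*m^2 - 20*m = (m + 1)*(m^3 - m^2 - 20*m) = (m + 1)*(m + 4)*(m^2 - 5*m) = (m - 5)*(m + 1)*(m + 4)*(m)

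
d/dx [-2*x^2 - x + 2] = -4*x - 1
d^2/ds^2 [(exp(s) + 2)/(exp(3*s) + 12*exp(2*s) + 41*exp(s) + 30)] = (4*exp(6*s) + 54*exp(5*s) + 244*exp(4*s) + 434*exp(3*s) + 252*exp(2*s) - 748*exp(s) - 1560)*exp(s)/(exp(9*s) + 36*exp(8*s) + 555*exp(7*s) + 4770*exp(6*s) + 24915*exp(5*s) + 80856*exp(4*s) + 160181*exp(3*s) + 183690*exp(2*s) + 110700*exp(s) + 27000)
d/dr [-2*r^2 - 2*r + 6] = -4*r - 2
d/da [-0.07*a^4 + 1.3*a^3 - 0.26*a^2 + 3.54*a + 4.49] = -0.28*a^3 + 3.9*a^2 - 0.52*a + 3.54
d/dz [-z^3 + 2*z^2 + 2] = z*(4 - 3*z)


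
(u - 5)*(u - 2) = u^2 - 7*u + 10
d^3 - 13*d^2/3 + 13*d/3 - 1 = (d - 3)*(d - 1)*(d - 1/3)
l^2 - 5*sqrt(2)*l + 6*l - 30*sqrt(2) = (l + 6)*(l - 5*sqrt(2))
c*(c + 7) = c^2 + 7*c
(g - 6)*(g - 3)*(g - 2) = g^3 - 11*g^2 + 36*g - 36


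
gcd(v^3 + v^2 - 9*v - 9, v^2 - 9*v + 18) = v - 3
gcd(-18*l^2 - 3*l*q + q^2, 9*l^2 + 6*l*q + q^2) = 3*l + q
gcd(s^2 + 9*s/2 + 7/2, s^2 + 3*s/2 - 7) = s + 7/2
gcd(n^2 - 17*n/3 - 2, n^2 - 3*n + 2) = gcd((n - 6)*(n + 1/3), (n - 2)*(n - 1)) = 1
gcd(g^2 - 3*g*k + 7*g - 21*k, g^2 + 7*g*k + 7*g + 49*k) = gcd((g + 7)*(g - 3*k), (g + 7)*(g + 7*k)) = g + 7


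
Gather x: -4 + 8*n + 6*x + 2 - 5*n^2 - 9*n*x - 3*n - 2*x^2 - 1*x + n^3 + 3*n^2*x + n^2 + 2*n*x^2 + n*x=n^3 - 4*n^2 + 5*n + x^2*(2*n - 2) + x*(3*n^2 - 8*n + 5) - 2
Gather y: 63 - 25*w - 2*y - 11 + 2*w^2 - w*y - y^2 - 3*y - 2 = 2*w^2 - 25*w - y^2 + y*(-w - 5) + 50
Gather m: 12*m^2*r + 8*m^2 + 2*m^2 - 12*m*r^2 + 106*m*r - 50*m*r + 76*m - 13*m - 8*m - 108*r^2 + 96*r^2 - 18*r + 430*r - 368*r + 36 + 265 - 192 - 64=m^2*(12*r + 10) + m*(-12*r^2 + 56*r + 55) - 12*r^2 + 44*r + 45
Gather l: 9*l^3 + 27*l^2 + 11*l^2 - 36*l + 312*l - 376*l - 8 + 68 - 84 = 9*l^3 + 38*l^2 - 100*l - 24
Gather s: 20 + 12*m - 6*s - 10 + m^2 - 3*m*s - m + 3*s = m^2 + 11*m + s*(-3*m - 3) + 10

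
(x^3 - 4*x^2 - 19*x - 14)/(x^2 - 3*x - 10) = (x^2 - 6*x - 7)/(x - 5)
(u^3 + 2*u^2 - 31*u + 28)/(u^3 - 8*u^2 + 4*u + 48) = (u^2 + 6*u - 7)/(u^2 - 4*u - 12)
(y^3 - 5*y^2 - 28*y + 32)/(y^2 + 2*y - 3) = (y^2 - 4*y - 32)/(y + 3)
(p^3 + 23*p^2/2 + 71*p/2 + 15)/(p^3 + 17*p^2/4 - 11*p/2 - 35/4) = 2*(2*p^2 + 13*p + 6)/(4*p^2 - 3*p - 7)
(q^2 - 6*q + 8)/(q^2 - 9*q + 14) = (q - 4)/(q - 7)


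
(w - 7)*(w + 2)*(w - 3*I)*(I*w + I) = I*w^4 + 3*w^3 - 4*I*w^3 - 12*w^2 - 19*I*w^2 - 57*w - 14*I*w - 42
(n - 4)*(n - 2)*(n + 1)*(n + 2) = n^4 - 3*n^3 - 8*n^2 + 12*n + 16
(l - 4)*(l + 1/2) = l^2 - 7*l/2 - 2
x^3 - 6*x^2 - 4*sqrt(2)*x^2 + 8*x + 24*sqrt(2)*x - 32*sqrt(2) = (x - 4)*(x - 2)*(x - 4*sqrt(2))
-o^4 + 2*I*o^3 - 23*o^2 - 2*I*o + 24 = (o - 6*I)*(o + 4*I)*(-I*o - I)*(-I*o + I)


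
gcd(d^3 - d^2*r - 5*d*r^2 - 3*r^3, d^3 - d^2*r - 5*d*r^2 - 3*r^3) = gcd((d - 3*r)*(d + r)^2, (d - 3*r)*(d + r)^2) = -d^3 + d^2*r + 5*d*r^2 + 3*r^3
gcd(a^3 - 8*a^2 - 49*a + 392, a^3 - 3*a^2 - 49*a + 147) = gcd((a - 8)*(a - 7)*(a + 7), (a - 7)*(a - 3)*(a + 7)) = a^2 - 49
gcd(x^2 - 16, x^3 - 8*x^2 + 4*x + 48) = x - 4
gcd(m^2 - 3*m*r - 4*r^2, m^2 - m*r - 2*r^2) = m + r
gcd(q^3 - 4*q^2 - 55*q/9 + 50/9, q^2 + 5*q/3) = q + 5/3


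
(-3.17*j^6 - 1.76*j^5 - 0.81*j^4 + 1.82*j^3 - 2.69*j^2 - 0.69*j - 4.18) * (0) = 0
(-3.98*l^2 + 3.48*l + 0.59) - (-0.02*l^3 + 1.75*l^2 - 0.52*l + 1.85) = 0.02*l^3 - 5.73*l^2 + 4.0*l - 1.26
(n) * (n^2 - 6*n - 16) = n^3 - 6*n^2 - 16*n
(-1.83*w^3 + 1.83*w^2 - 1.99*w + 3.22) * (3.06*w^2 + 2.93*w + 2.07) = -5.5998*w^5 + 0.2379*w^4 - 4.5156*w^3 + 7.8106*w^2 + 5.3153*w + 6.6654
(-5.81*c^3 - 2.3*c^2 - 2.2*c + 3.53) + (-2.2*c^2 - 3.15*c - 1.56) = -5.81*c^3 - 4.5*c^2 - 5.35*c + 1.97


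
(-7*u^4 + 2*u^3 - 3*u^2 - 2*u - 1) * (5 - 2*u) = 14*u^5 - 39*u^4 + 16*u^3 - 11*u^2 - 8*u - 5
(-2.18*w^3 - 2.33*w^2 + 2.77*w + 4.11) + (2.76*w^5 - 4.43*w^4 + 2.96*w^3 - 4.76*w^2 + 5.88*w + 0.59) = 2.76*w^5 - 4.43*w^4 + 0.78*w^3 - 7.09*w^2 + 8.65*w + 4.7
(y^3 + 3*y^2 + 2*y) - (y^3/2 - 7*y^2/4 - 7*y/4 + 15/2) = y^3/2 + 19*y^2/4 + 15*y/4 - 15/2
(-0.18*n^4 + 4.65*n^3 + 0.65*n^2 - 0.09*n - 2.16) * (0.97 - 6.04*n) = 1.0872*n^5 - 28.2606*n^4 + 0.5845*n^3 + 1.1741*n^2 + 12.9591*n - 2.0952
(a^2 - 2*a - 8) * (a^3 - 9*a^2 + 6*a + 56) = a^5 - 11*a^4 + 16*a^3 + 116*a^2 - 160*a - 448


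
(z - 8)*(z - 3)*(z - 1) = z^3 - 12*z^2 + 35*z - 24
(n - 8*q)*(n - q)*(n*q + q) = n^3*q - 9*n^2*q^2 + n^2*q + 8*n*q^3 - 9*n*q^2 + 8*q^3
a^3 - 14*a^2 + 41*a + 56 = (a - 8)*(a - 7)*(a + 1)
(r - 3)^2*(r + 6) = r^3 - 27*r + 54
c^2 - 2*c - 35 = (c - 7)*(c + 5)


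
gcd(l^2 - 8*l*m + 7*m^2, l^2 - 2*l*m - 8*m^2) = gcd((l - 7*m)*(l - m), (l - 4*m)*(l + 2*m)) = 1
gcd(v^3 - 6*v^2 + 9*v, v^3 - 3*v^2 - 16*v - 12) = 1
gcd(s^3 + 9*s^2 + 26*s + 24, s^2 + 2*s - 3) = s + 3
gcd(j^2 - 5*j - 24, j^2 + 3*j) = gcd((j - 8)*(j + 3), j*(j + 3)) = j + 3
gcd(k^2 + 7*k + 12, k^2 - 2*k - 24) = k + 4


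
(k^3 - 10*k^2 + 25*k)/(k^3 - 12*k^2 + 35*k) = (k - 5)/(k - 7)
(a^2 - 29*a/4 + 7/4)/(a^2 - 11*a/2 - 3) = (-4*a^2 + 29*a - 7)/(2*(-2*a^2 + 11*a + 6))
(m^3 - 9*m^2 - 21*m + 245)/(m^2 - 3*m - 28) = (m^2 - 2*m - 35)/(m + 4)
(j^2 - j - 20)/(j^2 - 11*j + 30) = (j + 4)/(j - 6)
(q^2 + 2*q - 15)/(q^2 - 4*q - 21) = (-q^2 - 2*q + 15)/(-q^2 + 4*q + 21)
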